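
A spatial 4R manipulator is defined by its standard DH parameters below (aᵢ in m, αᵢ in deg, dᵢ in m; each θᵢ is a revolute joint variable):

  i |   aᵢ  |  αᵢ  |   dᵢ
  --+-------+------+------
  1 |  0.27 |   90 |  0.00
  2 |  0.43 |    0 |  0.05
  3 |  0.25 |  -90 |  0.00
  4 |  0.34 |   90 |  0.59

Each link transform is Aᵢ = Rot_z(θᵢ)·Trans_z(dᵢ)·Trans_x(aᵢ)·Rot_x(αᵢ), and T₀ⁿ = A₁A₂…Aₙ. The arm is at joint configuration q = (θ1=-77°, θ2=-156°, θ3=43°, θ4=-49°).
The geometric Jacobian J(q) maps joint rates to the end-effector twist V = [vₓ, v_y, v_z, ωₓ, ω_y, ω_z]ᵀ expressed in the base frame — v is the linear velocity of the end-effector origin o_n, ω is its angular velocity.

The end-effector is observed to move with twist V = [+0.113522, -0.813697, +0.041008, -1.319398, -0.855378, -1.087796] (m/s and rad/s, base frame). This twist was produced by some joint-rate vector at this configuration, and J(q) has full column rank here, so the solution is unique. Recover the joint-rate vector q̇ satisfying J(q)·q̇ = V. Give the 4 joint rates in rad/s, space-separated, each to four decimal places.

-0.8600 0.8930 0.5850 0.5830

o_n = [-0.2458, -0.2984, -0.8409]
J₁: ẑ×o_n = [0.2984, -0.2458, 0.0000], ω = ẑ
J2: z=[-0.9744, -0.2250, 0.0000] o=[0.0607, -0.2631, 0.0000] → [0.1892, -0.8193, -0.0346, -0.9744, -0.2250, 0.0000]
J3: z=[-0.9744, -0.2250, 0.0000] o=[-0.0763, 0.1084, -0.1749] → [0.1498, -0.6489, 0.3583, -0.9744, -0.2250, 0.0000]
J4: z=[0.2071, -0.8969, -0.3907] o=[-0.0983, 0.2036, -0.4050] → [0.1948, 0.1479, -0.2362, 0.2071, -0.8969, -0.3907]
q̇ = J⁺·V = [-0.8600, 0.8930, 0.5850, 0.5830]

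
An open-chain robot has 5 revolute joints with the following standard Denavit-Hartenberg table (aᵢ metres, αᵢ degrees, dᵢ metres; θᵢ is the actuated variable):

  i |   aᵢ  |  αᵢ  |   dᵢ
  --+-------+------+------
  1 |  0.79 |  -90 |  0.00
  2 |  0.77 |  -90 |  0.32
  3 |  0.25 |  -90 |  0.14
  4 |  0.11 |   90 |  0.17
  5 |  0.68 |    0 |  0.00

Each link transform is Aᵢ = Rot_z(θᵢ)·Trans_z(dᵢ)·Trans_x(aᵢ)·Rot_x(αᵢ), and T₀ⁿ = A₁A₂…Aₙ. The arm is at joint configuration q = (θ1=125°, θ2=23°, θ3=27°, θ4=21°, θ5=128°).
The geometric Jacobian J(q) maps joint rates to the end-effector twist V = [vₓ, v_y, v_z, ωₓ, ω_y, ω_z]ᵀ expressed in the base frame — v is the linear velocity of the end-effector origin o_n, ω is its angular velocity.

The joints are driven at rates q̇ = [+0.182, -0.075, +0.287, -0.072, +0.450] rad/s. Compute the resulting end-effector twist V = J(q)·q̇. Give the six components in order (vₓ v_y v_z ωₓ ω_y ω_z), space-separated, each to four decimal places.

-0.3432 -0.5054 0.0772 0.1342 -0.0451 -0.5378

o_n = [-0.3775, 1.0475, -0.3931]
J₁: ẑ×o_n = [-1.0475, -0.3775, 0.0000], ω = ẑ
J2: z=[-0.8192, -0.5736, 0.0000] o=[-0.4531, 0.6471, 0.0000] → [0.2255, -0.3220, -0.2846, -0.8192, -0.5736, 0.0000]
J3: z=[0.2241, -0.3201, -0.9205] o=[-1.1218, 1.0442, -0.3009] → [0.0326, -0.6645, 0.2390, 0.2241, -0.3201, -0.9205]
J4: z=[0.9696, 0.1687, 0.1774] o=[-1.1151, 1.2324, -0.5168] → [0.0537, 0.0109, -0.3038, 0.9696, 0.1687, 0.1774]
J5: z=[0.1739, 0.0353, -0.9841] o=[-0.9692, 1.3695, -0.4861] → [-0.3136, -0.5985, -0.0769, 0.1739, 0.0353, -0.9841]
V = J·q̇ = [-0.3432, -0.5054, 0.0772, 0.1342, -0.0451, -0.5378]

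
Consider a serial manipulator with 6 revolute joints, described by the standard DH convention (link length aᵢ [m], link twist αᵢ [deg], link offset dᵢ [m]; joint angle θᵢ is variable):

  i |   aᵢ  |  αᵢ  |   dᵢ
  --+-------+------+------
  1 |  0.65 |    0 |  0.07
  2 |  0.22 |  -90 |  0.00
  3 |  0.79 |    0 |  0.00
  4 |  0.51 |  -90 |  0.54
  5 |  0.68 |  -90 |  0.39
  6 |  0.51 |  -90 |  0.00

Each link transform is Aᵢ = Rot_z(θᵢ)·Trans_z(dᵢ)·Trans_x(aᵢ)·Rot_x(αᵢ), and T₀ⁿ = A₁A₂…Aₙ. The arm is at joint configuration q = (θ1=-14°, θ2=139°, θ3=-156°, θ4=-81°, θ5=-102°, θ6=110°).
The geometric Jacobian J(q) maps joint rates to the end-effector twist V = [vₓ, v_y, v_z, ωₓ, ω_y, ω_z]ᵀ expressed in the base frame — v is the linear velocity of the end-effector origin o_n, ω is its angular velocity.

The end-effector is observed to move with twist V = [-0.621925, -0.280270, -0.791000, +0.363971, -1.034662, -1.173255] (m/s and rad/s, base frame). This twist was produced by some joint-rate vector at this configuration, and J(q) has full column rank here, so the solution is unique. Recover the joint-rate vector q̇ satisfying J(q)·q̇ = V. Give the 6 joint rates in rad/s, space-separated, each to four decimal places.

o_n = [0.1546, -1.2809, 0.0032]
J₁: ẑ×o_n = [1.2809, 0.1546, -0.0000], ω = ẑ
J2: z=[0.0000, 0.0000, 1.0000] o=[0.6307, -0.1572, 0.0700] → [1.1237, -0.4761, 0.0000, 0.0000, 0.0000, 1.0000]
J3: z=[-0.8192, -0.5736, 0.0000] o=[0.5045, 0.0230, 0.0700] → [0.0383, -0.0548, 0.8674, -0.8192, -0.5736, 0.0000]
J4: z=[-0.8192, -0.5736, 0.0000] o=[0.9185, -0.5682, 0.3913] → [0.2226, -0.3180, 0.1457, -0.8192, -0.5736, 0.0000]
J5: z=[0.4810, -0.6870, 0.5446] o=[0.6354, -1.1055, -0.0364] → [0.0684, -0.2809, -0.4147, 0.4810, -0.6870, 0.5446]
J6: z=[0.1353, -0.5556, -0.8203] o=[0.2340, -1.6918, 0.2946] → [0.4990, 0.1046, 0.0114, 0.1353, -0.5556, -0.8203]
q̇ = J⁺·V = [-0.6080, -0.3800, -0.6850, 0.8250, 0.7850, 0.7470]

-0.6080 -0.3800 -0.6850 0.8250 0.7850 0.7470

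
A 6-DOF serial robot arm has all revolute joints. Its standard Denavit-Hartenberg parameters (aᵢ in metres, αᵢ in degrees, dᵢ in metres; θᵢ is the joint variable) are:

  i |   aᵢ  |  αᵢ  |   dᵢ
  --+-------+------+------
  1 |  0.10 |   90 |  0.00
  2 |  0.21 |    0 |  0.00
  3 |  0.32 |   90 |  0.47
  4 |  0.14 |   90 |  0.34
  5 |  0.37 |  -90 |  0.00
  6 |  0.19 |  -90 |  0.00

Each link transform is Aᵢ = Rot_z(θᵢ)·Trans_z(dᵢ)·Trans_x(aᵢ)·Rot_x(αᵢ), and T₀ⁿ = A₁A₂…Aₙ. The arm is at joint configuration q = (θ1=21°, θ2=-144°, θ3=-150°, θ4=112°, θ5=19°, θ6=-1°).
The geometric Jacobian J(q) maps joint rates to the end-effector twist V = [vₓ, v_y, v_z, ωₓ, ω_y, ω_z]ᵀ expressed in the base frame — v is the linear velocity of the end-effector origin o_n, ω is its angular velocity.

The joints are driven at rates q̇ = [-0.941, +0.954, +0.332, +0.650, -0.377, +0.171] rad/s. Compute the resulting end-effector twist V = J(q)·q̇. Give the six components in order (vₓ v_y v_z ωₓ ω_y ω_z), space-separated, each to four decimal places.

-0.9103 -0.6728 0.1499 0.9592 -0.8027 -1.5714

o_n = [0.7990, -0.8629, -0.2698]
J₁: ẑ×o_n = [0.8629, 0.7990, -0.0000], ω = ẑ
J2: z=[0.3584, -0.9336, 0.0000] o=[0.0934, 0.0358, 0.0000] → [0.2519, 0.0967, 0.3367, 0.3584, -0.9336, 0.0000]
J3: z=[0.3584, -0.9336, 0.0000] o=[-0.0653, -0.0250, -0.1234] → [0.1367, 0.0525, 0.5066, 0.3584, -0.9336, 0.0000]
J4: z=[0.8529, 0.3274, -0.4067] o=[0.2247, -0.4172, 0.1689] → [-0.3249, 0.1406, -0.5682, 0.8529, 0.3274, -0.4067]
J5: z=[0.4863, -0.2146, 0.8470] o=[0.5413, -0.4347, -0.0173] → [0.4169, 0.3411, -0.1530, 0.4863, -0.2146, 0.8470]
J6: z=[0.7445, 0.6091, -0.2732] o=[0.7105, -0.7172, -0.1860] → [-0.0909, 0.0382, -0.1624, 0.7445, 0.6091, -0.2732]
V = J·q̇ = [-0.9103, -0.6728, 0.1499, 0.9592, -0.8027, -1.5714]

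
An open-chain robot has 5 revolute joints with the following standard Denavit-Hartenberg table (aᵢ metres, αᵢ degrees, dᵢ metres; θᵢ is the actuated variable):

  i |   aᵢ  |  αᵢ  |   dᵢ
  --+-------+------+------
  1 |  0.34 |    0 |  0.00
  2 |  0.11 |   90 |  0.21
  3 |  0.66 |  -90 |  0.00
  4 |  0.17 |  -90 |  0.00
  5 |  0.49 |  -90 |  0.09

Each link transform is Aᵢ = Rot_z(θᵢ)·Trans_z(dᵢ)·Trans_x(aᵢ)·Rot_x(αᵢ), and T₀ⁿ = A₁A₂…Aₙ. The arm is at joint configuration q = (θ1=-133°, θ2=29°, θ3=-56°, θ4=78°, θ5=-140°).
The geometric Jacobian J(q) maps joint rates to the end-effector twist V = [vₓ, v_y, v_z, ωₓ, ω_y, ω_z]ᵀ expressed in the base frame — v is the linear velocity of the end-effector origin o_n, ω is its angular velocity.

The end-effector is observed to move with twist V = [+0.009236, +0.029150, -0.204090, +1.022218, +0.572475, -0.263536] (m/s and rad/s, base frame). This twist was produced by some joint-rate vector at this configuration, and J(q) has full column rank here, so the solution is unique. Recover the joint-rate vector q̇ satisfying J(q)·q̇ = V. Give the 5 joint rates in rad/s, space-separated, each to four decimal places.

o_n = [-0.5700, -0.8519, -0.0527]
J₁: ẑ×o_n = [0.8519, -0.5700, 0.0000], ω = ẑ
J2: z=[0.0000, 0.0000, 1.0000] o=[-0.2319, -0.2487, 0.0000] → [0.6032, -0.3381, 0.0000, 0.0000, 0.0000, 1.0000]
J3: z=[-0.9703, 0.2419, 0.0000] o=[-0.2585, -0.3554, 0.2100] → [-0.0635, -0.2549, 0.5571, -0.9703, 0.2419, 0.0000]
J4: z=[-0.2006, -0.8044, 0.5592] o=[-0.3478, -0.7135, -0.3372] → [-0.1515, -0.0672, -0.1510, -0.2006, -0.8044, 0.5592]
J5: z=[0.3341, 0.4804, 0.8109] o=[-0.1912, -0.7729, -0.3665] → [0.2148, -0.4120, 0.1556, 0.3341, 0.4804, 0.8109]
q̇ = J⁺·V = [0.3410, -0.9220, -0.7020, -0.4880, 0.7280]

0.3410 -0.9220 -0.7020 -0.4880 0.7280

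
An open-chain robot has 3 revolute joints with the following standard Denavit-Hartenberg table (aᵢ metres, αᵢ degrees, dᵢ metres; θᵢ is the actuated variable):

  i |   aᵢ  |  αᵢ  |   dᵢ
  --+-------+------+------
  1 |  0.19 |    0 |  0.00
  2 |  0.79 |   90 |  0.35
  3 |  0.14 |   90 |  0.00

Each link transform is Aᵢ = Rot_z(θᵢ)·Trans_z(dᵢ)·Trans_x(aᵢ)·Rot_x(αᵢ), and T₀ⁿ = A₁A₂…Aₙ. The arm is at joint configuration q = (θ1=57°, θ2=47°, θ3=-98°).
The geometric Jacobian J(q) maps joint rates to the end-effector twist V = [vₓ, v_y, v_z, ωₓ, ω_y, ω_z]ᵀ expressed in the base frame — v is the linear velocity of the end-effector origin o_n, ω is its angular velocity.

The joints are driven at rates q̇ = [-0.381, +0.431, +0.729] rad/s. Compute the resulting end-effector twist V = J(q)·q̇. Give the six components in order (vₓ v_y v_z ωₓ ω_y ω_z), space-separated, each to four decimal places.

-0.0011 0.0493 -0.0142 0.7073 0.1764 0.0500

o_n = [-0.0829, 0.9070, 0.2114]
J₁: ẑ×o_n = [-0.9070, -0.0829, 0.0000], ω = ẑ
J2: z=[0.0000, 0.0000, 1.0000] o=[0.1035, 0.1593, 0.0000] → [-0.7476, -0.1864, 0.0000, 0.0000, 0.0000, 1.0000]
J3: z=[0.9703, 0.2419, 0.0000] o=[-0.0876, 0.9259, 0.3500] → [-0.0335, 0.1345, -0.0195, 0.9703, 0.2419, 0.0000]
V = J·q̇ = [-0.0011, 0.0493, -0.0142, 0.7073, 0.1764, 0.0500]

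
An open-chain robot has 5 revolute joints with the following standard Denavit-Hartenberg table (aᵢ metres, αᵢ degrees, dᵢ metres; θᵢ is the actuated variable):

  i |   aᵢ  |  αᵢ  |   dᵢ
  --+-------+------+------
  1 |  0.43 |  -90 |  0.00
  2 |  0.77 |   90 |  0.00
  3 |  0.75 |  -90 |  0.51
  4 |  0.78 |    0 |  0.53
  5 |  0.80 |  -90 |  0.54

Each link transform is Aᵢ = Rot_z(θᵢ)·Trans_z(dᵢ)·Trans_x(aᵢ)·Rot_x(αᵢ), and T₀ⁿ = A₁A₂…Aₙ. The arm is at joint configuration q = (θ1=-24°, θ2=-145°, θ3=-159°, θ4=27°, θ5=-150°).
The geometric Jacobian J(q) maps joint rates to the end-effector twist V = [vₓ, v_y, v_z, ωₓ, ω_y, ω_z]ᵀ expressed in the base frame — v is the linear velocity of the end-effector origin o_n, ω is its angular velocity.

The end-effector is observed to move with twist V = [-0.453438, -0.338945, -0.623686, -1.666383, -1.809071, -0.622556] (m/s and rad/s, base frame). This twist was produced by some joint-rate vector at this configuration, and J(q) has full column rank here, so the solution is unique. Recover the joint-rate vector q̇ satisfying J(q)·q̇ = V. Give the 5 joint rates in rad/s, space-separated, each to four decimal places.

o_n = [-0.7519, -1.1546, -0.5561]
J₁: ẑ×o_n = [1.1546, -0.7519, 0.0000], ω = ẑ
J2: z=[0.4067, 0.9135, 0.0000] o=[0.3928, -0.1749, 0.0000] → [-0.5081, 0.2262, 0.6473, 0.4067, 0.9135, 0.0000]
J3: z=[-0.5240, 0.2333, -0.8192] o=[-0.1834, 0.0817, 0.4417] → [-1.2455, -0.0571, 0.7804, -0.5240, 0.2333, -0.8192]
J4: z=[-0.6479, -0.7335, 0.2056] o=[-0.0360, -0.2782, -0.3777] → [0.3110, -0.2628, 0.0427, -0.6479, -0.7335, 0.2056]
J5: z=[-0.6479, -0.7335, 0.2056] o=[0.1904, -1.1932, -0.3509] → [0.1426, -0.3267, -0.7162, -0.6479, -0.7335, 0.2056]
q̇ = J⁺·V = [-0.4640, -0.8890, 0.5810, 0.7960, 0.7480]

-0.4640 -0.8890 0.5810 0.7960 0.7480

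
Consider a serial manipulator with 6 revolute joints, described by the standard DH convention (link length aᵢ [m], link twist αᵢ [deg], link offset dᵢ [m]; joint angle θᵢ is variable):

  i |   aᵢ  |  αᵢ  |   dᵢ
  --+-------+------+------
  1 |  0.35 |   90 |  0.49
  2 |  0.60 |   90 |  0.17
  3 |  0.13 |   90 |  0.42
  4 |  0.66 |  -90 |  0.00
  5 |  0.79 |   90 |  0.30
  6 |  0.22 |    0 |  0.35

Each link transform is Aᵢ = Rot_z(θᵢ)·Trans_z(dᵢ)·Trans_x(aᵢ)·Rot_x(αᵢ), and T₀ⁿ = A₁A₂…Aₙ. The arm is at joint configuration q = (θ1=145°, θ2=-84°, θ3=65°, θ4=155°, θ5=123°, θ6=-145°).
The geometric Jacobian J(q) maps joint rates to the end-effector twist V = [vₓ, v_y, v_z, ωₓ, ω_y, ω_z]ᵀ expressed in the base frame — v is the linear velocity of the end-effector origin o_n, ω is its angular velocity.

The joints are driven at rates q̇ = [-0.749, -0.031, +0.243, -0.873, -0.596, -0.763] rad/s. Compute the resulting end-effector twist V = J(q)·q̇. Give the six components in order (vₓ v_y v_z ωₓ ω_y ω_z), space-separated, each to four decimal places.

0.0973 -0.9665 0.0250 0.9486 0.4543 -0.7399

o_n = [0.1668, -0.1076, 0.6841]
J₁: ẑ×o_n = [0.1076, 0.1668, -0.0000], ω = ẑ
J2: z=[0.5736, 0.8192, 0.0000] o=[-0.2867, 0.2008, 0.4900] → [0.1590, -0.1113, -0.5484, 0.5736, 0.8192, 0.0000]
J3: z=[0.8147, -0.5704, -0.1045] o=[-0.2406, 0.3760, -0.1067] → [-0.5017, -0.6868, -0.1616, 0.8147, -0.5704, -0.1045]
J4: z=[-0.3200, -0.2919, -0.9013] o=[0.1645, 0.2362, -0.2053] → [-0.5695, 0.2825, 0.1107, -0.3200, -0.2919, -0.9013]
J5: z=[-0.9427, 0.1925, 0.2724] o=[0.1024, -0.3821, 0.0170] → [0.0537, 0.6465, -0.2712, -0.9427, 0.1925, 0.2724]
J6: z=[0.0954, -0.6268, 0.7733] o=[0.0721, 0.2721, 0.5510] → [0.2102, 0.0606, 0.0232, 0.0954, -0.6268, 0.7733]
V = J·q̇ = [0.0973, -0.9665, 0.0250, 0.9486, 0.4543, -0.7399]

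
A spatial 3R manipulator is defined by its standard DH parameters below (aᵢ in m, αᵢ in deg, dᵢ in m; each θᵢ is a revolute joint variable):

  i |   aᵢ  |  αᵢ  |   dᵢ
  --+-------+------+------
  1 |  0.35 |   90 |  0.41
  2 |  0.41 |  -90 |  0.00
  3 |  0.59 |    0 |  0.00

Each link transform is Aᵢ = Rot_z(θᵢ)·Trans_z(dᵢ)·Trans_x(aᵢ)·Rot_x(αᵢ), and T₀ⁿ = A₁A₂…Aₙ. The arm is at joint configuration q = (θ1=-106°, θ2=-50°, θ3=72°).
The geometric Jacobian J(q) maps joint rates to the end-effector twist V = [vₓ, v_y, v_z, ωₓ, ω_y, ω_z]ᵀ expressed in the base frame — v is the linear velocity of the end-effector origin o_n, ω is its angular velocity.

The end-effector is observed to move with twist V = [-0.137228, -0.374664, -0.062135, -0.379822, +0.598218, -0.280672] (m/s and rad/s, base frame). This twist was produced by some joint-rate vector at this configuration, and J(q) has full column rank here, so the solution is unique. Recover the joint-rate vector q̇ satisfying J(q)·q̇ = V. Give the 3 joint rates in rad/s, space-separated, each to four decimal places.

0.1140 0.5300 -0.6140

o_n = [0.3380, -0.8571, -0.0437]
J₁: ẑ×o_n = [0.8571, 0.3380, -0.0000], ω = ẑ
J2: z=[-0.9613, 0.2756, 0.0000] o=[-0.0965, -0.3364, 0.4100] → [-0.1251, -0.4362, 0.3807, -0.9613, 0.2756, 0.0000]
J3: z=[-0.2112, -0.7364, 0.6428] o=[-0.1691, -0.5898, 0.0959] → [0.2747, 0.2965, 0.4298, -0.2112, -0.7364, 0.6428]
q̇ = J⁺·V = [0.1140, 0.5300, -0.6140]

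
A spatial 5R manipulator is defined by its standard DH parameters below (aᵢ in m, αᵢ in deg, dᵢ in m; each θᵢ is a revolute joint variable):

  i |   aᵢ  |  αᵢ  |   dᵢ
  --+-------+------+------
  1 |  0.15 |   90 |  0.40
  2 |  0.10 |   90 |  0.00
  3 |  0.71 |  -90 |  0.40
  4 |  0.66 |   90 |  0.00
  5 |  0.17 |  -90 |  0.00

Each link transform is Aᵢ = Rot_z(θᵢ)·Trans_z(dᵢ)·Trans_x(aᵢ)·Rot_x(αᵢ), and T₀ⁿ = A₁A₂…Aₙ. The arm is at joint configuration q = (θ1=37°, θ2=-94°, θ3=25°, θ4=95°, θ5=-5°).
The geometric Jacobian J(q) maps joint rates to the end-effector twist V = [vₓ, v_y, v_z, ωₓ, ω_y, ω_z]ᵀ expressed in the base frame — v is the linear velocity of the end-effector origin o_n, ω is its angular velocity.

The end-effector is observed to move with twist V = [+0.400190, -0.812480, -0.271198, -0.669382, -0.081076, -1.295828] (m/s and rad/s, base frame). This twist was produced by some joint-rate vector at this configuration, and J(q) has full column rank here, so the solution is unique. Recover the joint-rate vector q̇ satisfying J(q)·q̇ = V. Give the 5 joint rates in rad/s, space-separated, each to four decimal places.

o_n = [0.5753, 0.1129, -0.3123]
J₁: ẑ×o_n = [-0.1129, 0.5753, 0.0000], ω = ẑ
J2: z=[0.6018, -0.7986, 0.0000] o=[0.1198, 0.0903, 0.4000] → [0.5689, 0.4287, 0.3774, 0.6018, -0.7986, 0.0000]
J3: z=[-0.7967, -0.6003, 0.0698] o=[0.1142, 0.0861, 0.3002] → [0.3659, -0.4558, 0.2555, -0.7967, -0.6003, 0.0698]
J4: z=[0.5690, -0.7061, 0.4216] o=[-0.0597, -0.4207, -0.3138] → [-0.2260, 0.2669, 0.7520, 0.5690, -0.7061, 0.4216]
J5: z=[0.2725, -0.3218, -0.9067] o=[0.4524, -0.0044, -0.3076] → [0.1079, -0.1102, 0.0715, 0.2725, -0.3218, -0.9067]
q̇ = J⁺·V = [-0.4610, -0.1220, 0.5850, -0.5650, 0.7030]

-0.4610 -0.1220 0.5850 -0.5650 0.7030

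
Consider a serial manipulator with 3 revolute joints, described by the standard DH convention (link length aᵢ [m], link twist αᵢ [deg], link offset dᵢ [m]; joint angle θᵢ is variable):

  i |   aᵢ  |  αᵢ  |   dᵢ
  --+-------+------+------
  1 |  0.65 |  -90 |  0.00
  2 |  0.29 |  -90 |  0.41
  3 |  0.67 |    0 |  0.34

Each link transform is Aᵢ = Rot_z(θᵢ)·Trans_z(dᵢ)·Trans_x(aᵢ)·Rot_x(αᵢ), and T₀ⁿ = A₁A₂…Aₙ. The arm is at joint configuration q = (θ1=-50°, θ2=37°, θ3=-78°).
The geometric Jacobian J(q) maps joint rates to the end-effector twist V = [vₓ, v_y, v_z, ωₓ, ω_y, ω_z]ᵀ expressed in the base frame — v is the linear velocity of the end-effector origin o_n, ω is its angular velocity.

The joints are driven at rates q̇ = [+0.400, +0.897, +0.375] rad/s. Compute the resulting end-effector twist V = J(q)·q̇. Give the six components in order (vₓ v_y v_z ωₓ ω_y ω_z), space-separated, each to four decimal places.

-0.2518 0.7093 -0.2719 0.5421 0.7495 0.1005

o_n = [1.3228, 0.0810, -0.5299]
J₁: ẑ×o_n = [-0.0810, 1.3228, 0.0000], ω = ẑ
J2: z=[0.7660, 0.6428, 0.0000] o=[0.4178, -0.4979, 0.0000] → [-0.3406, 0.4059, -0.1382, 0.7660, 0.6428, 0.0000]
J3: z=[-0.3868, 0.4610, -0.7986] o=[0.8808, -0.4118, -0.1745] → [0.2297, -0.4905, -0.3944, -0.3868, 0.4610, -0.7986]
V = J·q̇ = [-0.2518, 0.7093, -0.2719, 0.5421, 0.7495, 0.1005]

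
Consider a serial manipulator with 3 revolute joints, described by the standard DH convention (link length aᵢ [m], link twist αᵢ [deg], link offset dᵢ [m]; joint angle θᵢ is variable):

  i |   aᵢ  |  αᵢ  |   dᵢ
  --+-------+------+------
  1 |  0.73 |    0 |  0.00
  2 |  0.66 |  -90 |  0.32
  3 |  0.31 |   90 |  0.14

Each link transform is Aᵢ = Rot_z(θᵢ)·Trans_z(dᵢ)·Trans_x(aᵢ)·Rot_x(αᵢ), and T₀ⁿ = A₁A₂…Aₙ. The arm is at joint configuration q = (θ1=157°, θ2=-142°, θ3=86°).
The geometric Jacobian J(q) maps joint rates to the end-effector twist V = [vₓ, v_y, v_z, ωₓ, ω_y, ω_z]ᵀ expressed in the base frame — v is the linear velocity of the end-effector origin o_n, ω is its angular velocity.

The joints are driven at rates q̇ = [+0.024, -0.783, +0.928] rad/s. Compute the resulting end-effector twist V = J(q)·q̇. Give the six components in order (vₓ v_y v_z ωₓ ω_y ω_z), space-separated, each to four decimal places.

o_n = [-0.0498, 0.5969, 0.0108]
J₁: ẑ×o_n = [-0.5969, -0.0498, 0.0000], ω = ẑ
J2: z=[0.0000, 0.0000, 1.0000] o=[-0.6720, 0.2852, 0.0000] → [-0.3116, 0.6222, 0.0000, 0.0000, 0.0000, 1.0000]
J3: z=[-0.2588, 0.9659, 0.0000] o=[-0.0345, 0.4561, 0.3200] → [-0.2987, -0.0800, -0.0216, -0.2588, 0.9659, 0.0000]
V = J·q̇ = [-0.0475, -0.5626, -0.0201, -0.2402, 0.8964, -0.7590]

-0.0475 -0.5626 -0.0201 -0.2402 0.8964 -0.7590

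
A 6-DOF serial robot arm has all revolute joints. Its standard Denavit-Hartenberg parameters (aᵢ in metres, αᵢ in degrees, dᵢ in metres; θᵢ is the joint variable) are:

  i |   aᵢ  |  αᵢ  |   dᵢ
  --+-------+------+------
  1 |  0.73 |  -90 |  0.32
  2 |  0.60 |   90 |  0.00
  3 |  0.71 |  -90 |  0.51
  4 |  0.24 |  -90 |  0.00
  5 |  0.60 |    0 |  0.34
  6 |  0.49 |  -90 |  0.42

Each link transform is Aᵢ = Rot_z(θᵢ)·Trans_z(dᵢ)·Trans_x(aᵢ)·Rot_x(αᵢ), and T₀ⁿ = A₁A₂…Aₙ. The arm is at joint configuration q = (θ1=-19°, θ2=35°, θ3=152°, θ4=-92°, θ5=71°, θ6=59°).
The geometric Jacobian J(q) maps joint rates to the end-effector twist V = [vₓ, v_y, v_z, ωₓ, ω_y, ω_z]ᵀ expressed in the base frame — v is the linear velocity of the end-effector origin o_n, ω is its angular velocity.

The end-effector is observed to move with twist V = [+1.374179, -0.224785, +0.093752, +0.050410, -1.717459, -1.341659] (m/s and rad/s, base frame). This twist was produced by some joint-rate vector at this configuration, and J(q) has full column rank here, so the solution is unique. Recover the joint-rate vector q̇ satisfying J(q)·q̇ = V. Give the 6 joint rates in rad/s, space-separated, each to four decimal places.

o_n = [1.3468, 1.1441, 1.0022]
J₁: ẑ×o_n = [-1.1441, 1.3468, 0.0000], ω = ẑ
J2: z=[0.3256, 0.9455, 0.0000] o=[0.6902, -0.2377, 0.3200] → [0.6450, -0.2221, -0.1709, 0.3256, 0.9455, 0.0000]
J3: z=[0.5423, -0.1867, 0.8192] o=[1.1549, -0.3977, -0.0241] → [-1.4546, -0.3994, 0.8720, 0.5423, -0.1867, 0.8192]
J4: z=[-0.6511, -0.7096, 0.2693] o=[1.0545, -0.0106, 0.7532] → [-0.4876, 0.2408, -0.5444, -0.6511, -0.7096, 0.2693]
J5: z=[-0.5118, 0.6724, 0.5347] o=[1.1890, -0.0610, 0.9454] → [-0.6063, 0.1134, -0.7228, -0.5118, 0.6724, 0.5347]
J6: z=[-0.5118, 0.6724, 0.5347] o=[1.4939, 0.5291, 1.1309] → [-0.4155, -0.1446, -0.2158, -0.5118, 0.6724, 0.5347]
q̇ = J⁺·V = [-0.4230, -0.0890, -0.3480, 0.8600, -0.9880, -0.6300]

-0.4230 -0.0890 -0.3480 0.8600 -0.9880 -0.6300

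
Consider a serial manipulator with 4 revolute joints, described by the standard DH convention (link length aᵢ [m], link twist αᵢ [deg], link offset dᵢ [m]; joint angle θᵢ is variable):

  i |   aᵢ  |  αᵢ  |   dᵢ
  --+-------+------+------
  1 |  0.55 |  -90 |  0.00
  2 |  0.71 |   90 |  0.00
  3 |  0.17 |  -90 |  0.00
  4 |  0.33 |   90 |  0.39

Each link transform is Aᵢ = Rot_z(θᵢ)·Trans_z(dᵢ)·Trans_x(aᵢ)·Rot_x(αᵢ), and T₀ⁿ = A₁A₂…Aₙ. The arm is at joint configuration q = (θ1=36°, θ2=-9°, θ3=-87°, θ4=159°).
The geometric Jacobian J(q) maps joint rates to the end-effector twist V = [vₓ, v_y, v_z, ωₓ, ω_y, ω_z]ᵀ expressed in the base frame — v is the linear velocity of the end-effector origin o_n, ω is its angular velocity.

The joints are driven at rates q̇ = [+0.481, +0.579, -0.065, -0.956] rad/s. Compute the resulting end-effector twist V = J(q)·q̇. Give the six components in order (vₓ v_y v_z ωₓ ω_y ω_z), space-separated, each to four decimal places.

-0.3708 0.5397 -0.9237 -1.0655 -0.1203 0.2675

o_n = [1.2396, 1.0963, 0.0541]
J₁: ẑ×o_n = [-1.0963, 1.2396, 0.0000], ω = ẑ
J2: z=[-0.5878, 0.8090, 0.0000] o=[0.4450, 0.3233, 0.0000] → [0.0437, 0.0318, -1.0973, -0.5878, 0.8090, 0.0000]
J3: z=[-0.1266, -0.0919, 0.9877] o=[1.0123, 0.7355, 0.1111] → [-0.3512, 0.2173, -0.0248, -0.1266, -0.0919, 0.9877]
J4: z=[0.7672, 0.6221, 0.1562] o=[1.1192, 0.6033, 0.1125] → [-0.1134, 0.0636, 0.3033, 0.7672, 0.6221, 0.1562]
V = J·q̇ = [-0.3708, 0.5397, -0.9237, -1.0655, -0.1203, 0.2675]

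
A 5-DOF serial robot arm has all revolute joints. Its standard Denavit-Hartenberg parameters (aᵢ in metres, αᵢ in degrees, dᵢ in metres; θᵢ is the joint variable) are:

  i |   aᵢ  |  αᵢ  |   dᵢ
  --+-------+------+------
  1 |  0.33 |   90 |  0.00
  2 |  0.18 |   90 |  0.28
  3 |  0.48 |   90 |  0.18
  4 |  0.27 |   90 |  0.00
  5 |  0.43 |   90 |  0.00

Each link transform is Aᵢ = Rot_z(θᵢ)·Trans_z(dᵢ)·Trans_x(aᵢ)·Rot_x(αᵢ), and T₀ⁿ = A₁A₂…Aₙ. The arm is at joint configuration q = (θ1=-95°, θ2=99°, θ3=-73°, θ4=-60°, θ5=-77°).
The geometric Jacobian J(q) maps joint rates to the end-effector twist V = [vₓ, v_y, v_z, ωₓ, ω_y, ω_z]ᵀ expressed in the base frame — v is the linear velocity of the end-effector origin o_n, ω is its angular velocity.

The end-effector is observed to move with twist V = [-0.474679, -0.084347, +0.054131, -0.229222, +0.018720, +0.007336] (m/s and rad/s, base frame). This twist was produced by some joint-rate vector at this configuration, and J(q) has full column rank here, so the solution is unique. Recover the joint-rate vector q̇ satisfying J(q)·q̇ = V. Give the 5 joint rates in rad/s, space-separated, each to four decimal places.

o_n = [0.2246, -0.0929, 0.7436]
J₁: ẑ×o_n = [0.0929, 0.2246, -0.0000], ω = ẑ
J2: z=[-0.9962, 0.0872, 0.0000] o=[-0.0288, -0.3287, 0.0000] → [0.0648, 0.7407, -0.2571, -0.9962, 0.0872, 0.0000]
J3: z=[-0.0861, -0.9839, 0.1564] o=[-0.3052, -0.2763, 0.1778] → [-0.5854, 0.1316, 0.5056, -0.0861, -0.9839, 0.1564]
J4: z=[0.2782, -0.1745, -0.9445] o=[0.1385, -0.4715, 0.3446] → [0.2880, -0.1924, 0.1204, 0.2782, -0.1745, -0.9445]
J5: z=[-0.7854, 0.5247, -0.3283] o=[0.2877, -0.2466, 0.3470] → [0.2586, 0.3322, -0.0876, -0.7854, 0.5247, -0.3283]
q̇ = J⁺·V = [-0.8920, -0.2480, 0.2560, -0.9890, 0.2280]

-0.8920 -0.2480 0.2560 -0.9890 0.2280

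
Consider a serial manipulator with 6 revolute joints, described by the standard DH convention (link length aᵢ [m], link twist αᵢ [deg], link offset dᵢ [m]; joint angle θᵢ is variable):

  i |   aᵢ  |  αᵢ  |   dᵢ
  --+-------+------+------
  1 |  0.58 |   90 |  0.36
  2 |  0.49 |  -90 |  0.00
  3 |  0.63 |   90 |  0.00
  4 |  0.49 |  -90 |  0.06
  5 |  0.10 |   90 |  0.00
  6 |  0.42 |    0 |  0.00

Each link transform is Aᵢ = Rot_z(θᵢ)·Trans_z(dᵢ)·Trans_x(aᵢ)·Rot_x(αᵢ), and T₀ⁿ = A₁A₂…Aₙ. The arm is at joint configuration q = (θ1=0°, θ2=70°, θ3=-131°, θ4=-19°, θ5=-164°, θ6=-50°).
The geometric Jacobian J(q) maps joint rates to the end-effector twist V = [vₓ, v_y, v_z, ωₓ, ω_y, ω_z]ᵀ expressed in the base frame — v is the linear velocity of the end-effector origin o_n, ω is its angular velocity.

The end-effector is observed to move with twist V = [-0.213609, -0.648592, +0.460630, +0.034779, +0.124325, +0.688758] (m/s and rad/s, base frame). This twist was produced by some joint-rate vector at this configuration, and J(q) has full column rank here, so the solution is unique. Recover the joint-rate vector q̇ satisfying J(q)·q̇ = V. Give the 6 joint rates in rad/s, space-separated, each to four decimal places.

o_n = [0.8864, -0.3860, 0.1844]
J₁: ẑ×o_n = [0.3860, 0.8864, -0.0000], ω = ẑ
J2: z=[0.0000, -1.0000, 0.0000] o=[0.5800, 0.0000, 0.3600] → [0.1756, 0.0000, 0.3064, 0.0000, -1.0000, 0.0000]
J3: z=[-0.9397, -0.0000, 0.3420] o=[0.7476, 0.0000, 0.8204] → [0.1320, -0.5502, 0.3627, -0.9397, -0.0000, 0.3420]
J4: z=[-0.2581, 0.6561, -0.7092] o=[0.6062, -0.4755, 0.4321] → [-0.0990, -0.2626, -0.2069, -0.2581, 0.6561, -0.7092]
J5: z=[-0.9615, -0.2457, 0.1227] o=[0.6367, -0.7858, 0.0493] → [-0.0822, 0.1605, -0.3230, -0.9615, -0.2457, 0.1227]
J6: z=[0.2223, -0.4340, 0.8731] o=[0.6206, -0.6991, 0.0965] → [-0.3115, 0.2125, 0.1849, 0.2223, -0.4340, 0.8731]
q̇ = J⁺·V = [-0.5290, -0.8070, 0.7950, -0.9850, -0.4680, 0.3490]

-0.5290 -0.8070 0.7950 -0.9850 -0.4680 0.3490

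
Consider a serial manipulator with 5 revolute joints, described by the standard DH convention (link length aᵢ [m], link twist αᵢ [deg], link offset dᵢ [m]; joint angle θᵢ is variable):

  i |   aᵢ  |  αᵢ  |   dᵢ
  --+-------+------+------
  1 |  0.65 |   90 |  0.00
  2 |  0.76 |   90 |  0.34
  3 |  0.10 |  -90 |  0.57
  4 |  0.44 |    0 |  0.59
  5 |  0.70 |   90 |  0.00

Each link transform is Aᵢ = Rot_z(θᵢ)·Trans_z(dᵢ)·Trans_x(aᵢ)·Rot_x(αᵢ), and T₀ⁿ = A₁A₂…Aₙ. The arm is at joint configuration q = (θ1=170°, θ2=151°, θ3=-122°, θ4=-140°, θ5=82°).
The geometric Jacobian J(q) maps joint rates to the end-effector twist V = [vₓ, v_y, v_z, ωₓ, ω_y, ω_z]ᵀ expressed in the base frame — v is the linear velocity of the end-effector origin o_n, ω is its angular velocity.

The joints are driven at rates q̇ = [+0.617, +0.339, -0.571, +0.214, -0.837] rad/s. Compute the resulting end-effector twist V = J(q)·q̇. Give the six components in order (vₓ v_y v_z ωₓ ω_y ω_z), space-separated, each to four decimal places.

0.4237 -0.2522 0.1118 -0.0663 0.6911 -0.1385

o_n = [-0.3212, -0.0309, 1.8417]
J₁: ẑ×o_n = [0.0309, -0.3212, 0.0000], ω = ẑ
J2: z=[0.1736, 0.9848, 0.0000] o=[-0.6401, 0.1129, 0.0000] → [1.8138, -0.3198, -0.3390, 0.1736, 0.9848, 0.0000]
J3: z=[-0.4774, 0.0842, 0.8746] o=[0.0735, 0.3323, 0.3685] → [0.4417, 0.3581, 0.2066, -0.4774, 0.0842, 0.8746]
J4: z=[0.6384, -0.6507, 0.4111] o=[-0.2590, 0.3048, 0.8413] → [-0.5129, -0.6643, -0.2548, 0.6384, -0.6507, 0.4111]
J5: z=[0.6384, -0.6507, 0.4111] o=[0.1861, 0.1991, 1.4178] → [-0.1813, -0.4792, -0.4769, 0.6384, -0.6507, 0.4111]
V = J·q̇ = [0.4237, -0.2522, 0.1118, -0.0663, 0.6911, -0.1385]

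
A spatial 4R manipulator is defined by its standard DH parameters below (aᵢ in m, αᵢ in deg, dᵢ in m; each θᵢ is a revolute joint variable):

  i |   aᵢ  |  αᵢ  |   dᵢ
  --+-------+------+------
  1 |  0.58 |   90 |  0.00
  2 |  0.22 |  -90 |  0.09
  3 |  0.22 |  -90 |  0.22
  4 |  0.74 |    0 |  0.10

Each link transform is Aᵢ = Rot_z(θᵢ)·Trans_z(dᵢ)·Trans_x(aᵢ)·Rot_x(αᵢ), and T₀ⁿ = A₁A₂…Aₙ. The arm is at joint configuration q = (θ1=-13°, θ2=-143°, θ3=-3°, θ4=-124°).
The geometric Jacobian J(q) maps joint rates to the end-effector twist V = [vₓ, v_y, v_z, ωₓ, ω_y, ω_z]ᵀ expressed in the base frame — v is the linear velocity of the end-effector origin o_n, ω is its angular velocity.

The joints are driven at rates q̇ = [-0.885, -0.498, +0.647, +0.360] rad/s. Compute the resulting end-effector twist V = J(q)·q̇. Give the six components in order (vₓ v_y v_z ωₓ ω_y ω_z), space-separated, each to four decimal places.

o_n = [1.0337, -0.2181, -0.6847]
J₁: ẑ×o_n = [0.2181, 1.0337, -0.0000], ω = ẑ
J2: z=[-0.2250, -0.9744, 0.0000] o=[0.5651, -0.1305, 0.0000] → [0.6672, -0.1540, 0.4763, -0.2250, -0.9744, 0.0000]
J3: z=[0.5864, -0.1354, -0.7986] o=[0.3737, -0.1786, -0.1324] → [0.0432, -0.2032, 0.0662, 0.5864, -0.1354, -0.7986]
J4: z=[0.1839, 0.9824, -0.0315] o=[0.3291, -0.1802, -0.4403] → [-0.2413, 0.0228, -0.6992, 0.1839, 0.9824, -0.0315]
V = J·q̇ = [-0.5842, -0.9614, -0.4461, 0.5576, 0.7513, -1.4131]

-0.5842 -0.9614 -0.4461 0.5576 0.7513 -1.4131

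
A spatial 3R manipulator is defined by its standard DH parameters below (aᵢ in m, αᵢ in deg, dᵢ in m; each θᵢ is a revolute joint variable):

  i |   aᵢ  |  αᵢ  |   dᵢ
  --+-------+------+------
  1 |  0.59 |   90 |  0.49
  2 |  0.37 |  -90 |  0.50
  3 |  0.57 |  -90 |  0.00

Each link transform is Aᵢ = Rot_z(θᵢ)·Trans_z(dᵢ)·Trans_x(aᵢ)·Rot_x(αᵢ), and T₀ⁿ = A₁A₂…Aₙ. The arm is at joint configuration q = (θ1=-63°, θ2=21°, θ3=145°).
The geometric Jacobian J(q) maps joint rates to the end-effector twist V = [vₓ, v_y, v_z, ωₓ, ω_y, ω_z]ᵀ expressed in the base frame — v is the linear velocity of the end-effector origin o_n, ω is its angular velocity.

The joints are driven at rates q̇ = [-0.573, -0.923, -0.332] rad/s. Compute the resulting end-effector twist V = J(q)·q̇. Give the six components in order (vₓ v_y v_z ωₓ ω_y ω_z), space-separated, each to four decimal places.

-0.1305 -0.0329 0.1224 0.8764 0.3130 -0.8829

o_n = [0.0726, -0.5236, 0.4553]
J₁: ẑ×o_n = [0.5236, 0.0726, -0.0000], ω = ẑ
J2: z=[-0.8910, -0.4540, 0.0000] o=[0.2679, -0.5257, 0.4900] → [0.0158, -0.0309, -0.0905, -0.8910, -0.4540, 0.0000]
J3: z=[-0.1627, 0.3193, 0.9336] o=[-0.0208, -1.0605, 0.6226] → [-0.5546, 0.0600, -0.1172, -0.1627, 0.3193, 0.9336]
V = J·q̇ = [-0.1305, -0.0329, 0.1224, 0.8764, 0.3130, -0.8829]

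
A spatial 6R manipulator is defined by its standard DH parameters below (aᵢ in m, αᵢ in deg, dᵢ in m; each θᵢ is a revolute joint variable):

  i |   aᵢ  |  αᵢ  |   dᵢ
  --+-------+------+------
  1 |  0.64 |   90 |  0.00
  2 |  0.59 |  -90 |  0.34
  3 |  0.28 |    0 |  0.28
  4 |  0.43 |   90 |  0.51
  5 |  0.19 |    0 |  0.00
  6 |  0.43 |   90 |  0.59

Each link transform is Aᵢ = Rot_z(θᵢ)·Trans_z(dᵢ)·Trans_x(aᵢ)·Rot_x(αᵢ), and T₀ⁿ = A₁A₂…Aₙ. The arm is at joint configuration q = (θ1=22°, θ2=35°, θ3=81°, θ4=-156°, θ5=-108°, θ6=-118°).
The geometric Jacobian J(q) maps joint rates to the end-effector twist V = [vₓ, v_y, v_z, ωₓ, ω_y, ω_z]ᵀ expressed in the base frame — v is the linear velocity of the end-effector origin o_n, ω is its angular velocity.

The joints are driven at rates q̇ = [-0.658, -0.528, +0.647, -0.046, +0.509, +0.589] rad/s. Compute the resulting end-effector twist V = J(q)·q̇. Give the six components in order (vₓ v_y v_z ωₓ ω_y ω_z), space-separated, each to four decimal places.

0.3928 -0.0383 -0.1133 -1.2165 -0.2285 -0.7740

o_n = [0.2749, -0.1977, 0.7999]
J₁: ẑ×o_n = [0.1977, 0.2749, -0.0000], ω = ẑ
J2: z=[0.3746, -0.9272, 0.0000] o=[0.5934, 0.2397, 0.0000] → [-0.7417, -0.2997, -0.4592, 0.3746, -0.9272, 0.0000]
J3: z=[-0.5318, -0.2149, 0.8192] o=[1.1689, 0.1056, 0.3384] → [0.1492, -0.4869, -0.0308, -0.5318, -0.2149, 0.8192]
J4: z=[-0.5318, -0.2149, 0.8192] o=[0.9496, 0.3152, 0.5929] → [0.3757, -0.4426, 0.1278, -0.5318, -0.2149, 0.8192]
J5: z=[-0.6367, -0.5364, -0.5540] o=[0.9185, -0.1453, 1.0745] → [0.1183, 0.1818, -0.3119, -0.6367, -0.5364, -0.5540]
J6: z=[-0.6367, -0.5364, -0.5540] o=[0.9818, -0.0585, 0.9178] → [-0.0139, 0.3166, -0.2906, -0.6367, -0.5364, -0.5540]
V = J·q̇ = [0.3928, -0.0383, -0.1133, -1.2165, -0.2285, -0.7740]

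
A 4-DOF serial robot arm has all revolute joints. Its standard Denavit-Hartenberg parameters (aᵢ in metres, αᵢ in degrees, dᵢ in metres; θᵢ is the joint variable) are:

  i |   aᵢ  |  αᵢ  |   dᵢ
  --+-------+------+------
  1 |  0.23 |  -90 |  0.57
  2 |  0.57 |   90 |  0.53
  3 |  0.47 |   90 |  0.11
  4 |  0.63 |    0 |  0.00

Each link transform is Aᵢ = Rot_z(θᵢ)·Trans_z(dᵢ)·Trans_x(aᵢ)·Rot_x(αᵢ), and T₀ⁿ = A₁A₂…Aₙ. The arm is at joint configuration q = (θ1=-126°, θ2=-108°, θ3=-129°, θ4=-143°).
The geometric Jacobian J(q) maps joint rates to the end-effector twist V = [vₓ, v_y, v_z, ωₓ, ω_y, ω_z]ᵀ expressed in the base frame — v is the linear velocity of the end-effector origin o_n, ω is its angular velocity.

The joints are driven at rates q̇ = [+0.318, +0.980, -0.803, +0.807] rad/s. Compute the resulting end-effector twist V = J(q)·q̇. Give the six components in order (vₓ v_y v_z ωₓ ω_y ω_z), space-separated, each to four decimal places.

-0.6538 -0.6310 -0.1099 0.6409 -1.6492 -0.0303

o_n = [0.2713, -0.5721, 1.2151]
J₁: ẑ×o_n = [0.5721, 0.2713, -0.0000], ω = ẑ
J2: z=[0.8090, -0.5878, 0.0000] o=[-0.1352, -0.1861, 0.5700] → [-0.3792, -0.5219, -0.0734, 0.8090, -0.5878, 0.0000]
J3: z=[0.5590, 0.7694, -0.3090] o=[0.3971, -0.3551, 1.1121] → [0.0122, -0.0187, -0.0245, 0.5590, 0.7694, -0.3090]
J4: z=[0.3680, -0.5642, -0.7391] o=[0.1094, -0.1297, 0.7968] → [-0.5630, -0.2736, -0.0714, 0.3680, -0.5642, -0.7391]
V = J·q̇ = [-0.6538, -0.6310, -0.1099, 0.6409, -1.6492, -0.0303]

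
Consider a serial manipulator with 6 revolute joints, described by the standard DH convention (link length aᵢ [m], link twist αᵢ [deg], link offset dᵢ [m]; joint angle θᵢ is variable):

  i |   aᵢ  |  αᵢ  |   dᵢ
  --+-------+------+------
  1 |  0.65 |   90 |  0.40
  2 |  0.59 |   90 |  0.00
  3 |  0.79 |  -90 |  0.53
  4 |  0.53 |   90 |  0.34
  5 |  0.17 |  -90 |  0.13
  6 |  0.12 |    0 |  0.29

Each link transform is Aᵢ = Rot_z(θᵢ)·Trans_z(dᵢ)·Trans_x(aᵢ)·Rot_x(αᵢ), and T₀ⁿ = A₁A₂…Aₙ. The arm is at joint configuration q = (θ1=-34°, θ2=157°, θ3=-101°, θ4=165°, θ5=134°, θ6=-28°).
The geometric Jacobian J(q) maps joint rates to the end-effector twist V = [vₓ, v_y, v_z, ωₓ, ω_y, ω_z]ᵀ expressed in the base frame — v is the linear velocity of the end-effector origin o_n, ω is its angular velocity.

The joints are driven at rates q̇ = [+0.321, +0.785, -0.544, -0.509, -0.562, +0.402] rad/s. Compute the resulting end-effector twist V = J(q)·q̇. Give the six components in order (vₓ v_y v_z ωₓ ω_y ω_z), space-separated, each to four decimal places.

-0.2802 0.5277 -0.5426 0.1843 -1.0941 0.0765

o_n = [0.4698, 0.6049, 0.9979]
J₁: ẑ×o_n = [-0.6049, 0.4698, 0.0000], ω = ẑ
J2: z=[-0.5592, -0.8290, 0.0000] o=[0.5389, -0.3635, 0.4000] → [-0.4957, 0.3344, -0.5988, -0.5592, -0.8290, 0.0000]
J3: z=[0.3239, -0.2185, 0.9205] o=[0.0886, -0.0598, 0.6305] → [-0.6921, 0.2318, 0.2986, 0.3239, -0.2185, 0.9205]
J4: z=[-0.6424, 0.6635, 0.3836] o=[0.8090, 0.3897, 1.0595] → [-0.1234, -0.1697, 0.0868, -0.6424, 0.6635, 0.3836]
J5: z=[-0.1331, 0.3963, -0.9084] o=[0.1906, 0.2789, 1.1018] → [0.2549, -0.2675, -0.1540, -0.1331, 0.3963, -0.9084]
J6: z=[0.9891, -0.0044, -0.1469] o=[0.1838, 0.4865, 1.0502] → [0.0176, 0.0097, 0.1183, 0.9891, -0.0044, -0.1469]
V = J·q̇ = [-0.2802, 0.5277, -0.5426, 0.1843, -1.0941, 0.0765]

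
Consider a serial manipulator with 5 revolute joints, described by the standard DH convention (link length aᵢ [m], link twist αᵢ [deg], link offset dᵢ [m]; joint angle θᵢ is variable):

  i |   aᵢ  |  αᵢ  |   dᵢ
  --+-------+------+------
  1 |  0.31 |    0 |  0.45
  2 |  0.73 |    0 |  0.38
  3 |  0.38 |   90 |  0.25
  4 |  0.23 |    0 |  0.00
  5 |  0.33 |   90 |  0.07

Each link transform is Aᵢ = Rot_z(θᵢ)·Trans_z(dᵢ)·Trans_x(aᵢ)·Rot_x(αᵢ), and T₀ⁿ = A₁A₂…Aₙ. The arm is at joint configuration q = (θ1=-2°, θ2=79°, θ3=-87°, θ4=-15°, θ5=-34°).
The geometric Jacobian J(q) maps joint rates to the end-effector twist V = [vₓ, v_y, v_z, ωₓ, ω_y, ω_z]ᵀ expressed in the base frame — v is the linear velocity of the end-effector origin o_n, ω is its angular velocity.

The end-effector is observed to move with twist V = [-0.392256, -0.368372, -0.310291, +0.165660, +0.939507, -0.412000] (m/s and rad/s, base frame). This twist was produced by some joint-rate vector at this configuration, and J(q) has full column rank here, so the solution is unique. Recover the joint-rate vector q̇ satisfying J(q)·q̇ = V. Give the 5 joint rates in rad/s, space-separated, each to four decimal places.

-0.3120 0.3690 -0.4690 -0.4670 -0.4870

o_n = [1.2681, 0.4894, 0.7714]
J₁: ẑ×o_n = [-0.4894, 1.2681, 0.0000], ω = ẑ
J2: z=[0.0000, 0.0000, 1.0000] o=[0.3098, -0.0108, 0.4500] → [-0.5002, 0.9583, 0.0000, 0.0000, 0.0000, 1.0000]
J3: z=[0.0000, 0.0000, 1.0000] o=[0.4740, 0.7005, 0.8300] → [0.2111, 0.7941, -0.0000, 0.0000, 0.0000, 1.0000]
J4: z=[-0.1736, -0.9848, 0.0000] o=[0.8483, 0.6345, 1.0800] → [0.3039, -0.0536, 0.4387, -0.1736, -0.9848, 0.0000]
J5: z=[-0.1736, -0.9848, 0.0000] o=[1.0670, 0.5959, 1.0205] → [0.2453, -0.0432, 0.2165, -0.1736, -0.9848, 0.0000]
q̇ = J⁺·V = [-0.3120, 0.3690, -0.4690, -0.4670, -0.4870]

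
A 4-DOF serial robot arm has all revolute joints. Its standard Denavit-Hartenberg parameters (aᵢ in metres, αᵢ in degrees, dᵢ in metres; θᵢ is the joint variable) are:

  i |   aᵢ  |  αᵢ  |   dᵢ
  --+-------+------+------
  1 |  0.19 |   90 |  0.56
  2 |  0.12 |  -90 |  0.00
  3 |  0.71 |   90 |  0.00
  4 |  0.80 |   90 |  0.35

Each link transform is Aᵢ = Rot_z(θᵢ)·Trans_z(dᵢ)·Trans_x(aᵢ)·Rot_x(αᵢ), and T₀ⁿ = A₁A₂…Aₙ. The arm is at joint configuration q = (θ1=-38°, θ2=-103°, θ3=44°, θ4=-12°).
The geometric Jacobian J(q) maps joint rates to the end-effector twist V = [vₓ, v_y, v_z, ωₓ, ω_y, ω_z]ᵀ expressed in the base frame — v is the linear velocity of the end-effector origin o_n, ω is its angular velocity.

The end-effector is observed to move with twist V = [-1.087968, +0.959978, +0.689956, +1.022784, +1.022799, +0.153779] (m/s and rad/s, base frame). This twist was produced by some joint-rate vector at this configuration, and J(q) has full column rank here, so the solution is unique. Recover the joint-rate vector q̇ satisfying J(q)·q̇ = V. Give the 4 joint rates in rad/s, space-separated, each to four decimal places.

o_n = [0.2506, 0.8004, -0.8025]
J₁: ẑ×o_n = [-0.8004, 0.2506, 0.0000], ω = ẑ
J2: z=[-0.6157, -0.7880, 0.0000] o=[0.1497, -0.1170, 0.5600] → [1.0737, -0.8388, -0.4853, -0.6157, -0.7880, 0.0000]
J3: z=[0.7678, -0.5999, -0.2250] o=[0.1285, -0.1004, 0.4431] → [0.9498, 0.9289, 0.7649, 0.7678, -0.5999, -0.2250]
J4: z=[-0.5660, -0.4706, -0.6769] o=[0.3416, 0.3590, -0.0546] → [0.6508, -0.3618, -0.2926, -0.5660, -0.4706, -0.6769]
q̇ = J⁺·V = [-0.3830, -0.8530, 0.0510, -0.8100]

-0.3830 -0.8530 0.0510 -0.8100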